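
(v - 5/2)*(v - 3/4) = v^2 - 13*v/4 + 15/8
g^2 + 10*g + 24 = (g + 4)*(g + 6)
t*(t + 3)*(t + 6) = t^3 + 9*t^2 + 18*t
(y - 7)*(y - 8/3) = y^2 - 29*y/3 + 56/3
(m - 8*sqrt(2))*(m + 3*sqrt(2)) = m^2 - 5*sqrt(2)*m - 48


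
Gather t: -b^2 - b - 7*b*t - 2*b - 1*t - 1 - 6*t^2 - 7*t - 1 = -b^2 - 3*b - 6*t^2 + t*(-7*b - 8) - 2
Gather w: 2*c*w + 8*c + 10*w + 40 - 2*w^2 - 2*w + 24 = 8*c - 2*w^2 + w*(2*c + 8) + 64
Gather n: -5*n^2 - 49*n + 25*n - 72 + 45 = -5*n^2 - 24*n - 27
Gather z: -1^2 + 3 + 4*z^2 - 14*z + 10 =4*z^2 - 14*z + 12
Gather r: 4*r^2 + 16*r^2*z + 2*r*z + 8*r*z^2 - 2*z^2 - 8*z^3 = r^2*(16*z + 4) + r*(8*z^2 + 2*z) - 8*z^3 - 2*z^2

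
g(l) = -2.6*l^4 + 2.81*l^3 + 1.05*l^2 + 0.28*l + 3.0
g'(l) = -10.4*l^3 + 8.43*l^2 + 2.1*l + 0.28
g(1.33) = 3.71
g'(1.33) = -6.48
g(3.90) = -414.75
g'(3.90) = -480.23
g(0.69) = 4.03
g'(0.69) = 2.33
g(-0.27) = 2.93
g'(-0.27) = 0.53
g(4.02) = -475.37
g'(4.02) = -530.68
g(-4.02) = -842.72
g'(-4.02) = 803.70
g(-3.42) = -453.78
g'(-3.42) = 507.72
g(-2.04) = -62.09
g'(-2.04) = 119.37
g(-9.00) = -19021.56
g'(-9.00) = 8245.81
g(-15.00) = -140873.70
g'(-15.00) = 36965.53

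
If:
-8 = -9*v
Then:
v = 8/9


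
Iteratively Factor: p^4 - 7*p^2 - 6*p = (p - 3)*(p^3 + 3*p^2 + 2*p) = (p - 3)*(p + 1)*(p^2 + 2*p) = p*(p - 3)*(p + 1)*(p + 2)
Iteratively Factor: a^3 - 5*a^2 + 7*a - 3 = (a - 3)*(a^2 - 2*a + 1) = (a - 3)*(a - 1)*(a - 1)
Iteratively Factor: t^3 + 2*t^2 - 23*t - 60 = (t + 4)*(t^2 - 2*t - 15) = (t - 5)*(t + 4)*(t + 3)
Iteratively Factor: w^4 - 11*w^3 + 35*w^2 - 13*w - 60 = (w - 4)*(w^3 - 7*w^2 + 7*w + 15) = (w - 5)*(w - 4)*(w^2 - 2*w - 3) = (w - 5)*(w - 4)*(w - 3)*(w + 1)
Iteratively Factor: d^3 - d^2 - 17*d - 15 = (d - 5)*(d^2 + 4*d + 3) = (d - 5)*(d + 3)*(d + 1)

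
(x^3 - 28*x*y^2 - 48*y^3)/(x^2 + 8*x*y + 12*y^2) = (x^2 - 2*x*y - 24*y^2)/(x + 6*y)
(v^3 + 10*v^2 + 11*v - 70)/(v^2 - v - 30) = (v^2 + 5*v - 14)/(v - 6)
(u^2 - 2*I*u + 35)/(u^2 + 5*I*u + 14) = (u^2 - 2*I*u + 35)/(u^2 + 5*I*u + 14)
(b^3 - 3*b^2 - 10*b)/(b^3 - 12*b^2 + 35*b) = (b + 2)/(b - 7)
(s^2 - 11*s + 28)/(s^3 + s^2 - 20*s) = (s - 7)/(s*(s + 5))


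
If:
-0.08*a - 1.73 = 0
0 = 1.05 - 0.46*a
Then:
No Solution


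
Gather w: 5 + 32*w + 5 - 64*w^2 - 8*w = -64*w^2 + 24*w + 10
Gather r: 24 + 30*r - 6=30*r + 18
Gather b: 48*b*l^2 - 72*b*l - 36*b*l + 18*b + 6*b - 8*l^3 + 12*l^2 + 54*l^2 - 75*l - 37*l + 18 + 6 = b*(48*l^2 - 108*l + 24) - 8*l^3 + 66*l^2 - 112*l + 24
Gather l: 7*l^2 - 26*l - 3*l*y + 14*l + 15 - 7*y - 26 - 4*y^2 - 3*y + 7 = 7*l^2 + l*(-3*y - 12) - 4*y^2 - 10*y - 4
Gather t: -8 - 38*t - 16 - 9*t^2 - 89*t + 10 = -9*t^2 - 127*t - 14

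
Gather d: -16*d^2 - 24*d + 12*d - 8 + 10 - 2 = -16*d^2 - 12*d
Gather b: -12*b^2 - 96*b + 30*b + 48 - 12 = -12*b^2 - 66*b + 36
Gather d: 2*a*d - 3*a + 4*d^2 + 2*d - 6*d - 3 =-3*a + 4*d^2 + d*(2*a - 4) - 3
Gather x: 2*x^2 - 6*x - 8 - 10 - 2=2*x^2 - 6*x - 20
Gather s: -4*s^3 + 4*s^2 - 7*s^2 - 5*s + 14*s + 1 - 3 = -4*s^3 - 3*s^2 + 9*s - 2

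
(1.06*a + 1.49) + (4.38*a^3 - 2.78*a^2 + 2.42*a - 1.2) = 4.38*a^3 - 2.78*a^2 + 3.48*a + 0.29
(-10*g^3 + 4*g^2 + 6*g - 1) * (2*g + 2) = -20*g^4 - 12*g^3 + 20*g^2 + 10*g - 2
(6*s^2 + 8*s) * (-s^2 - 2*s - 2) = -6*s^4 - 20*s^3 - 28*s^2 - 16*s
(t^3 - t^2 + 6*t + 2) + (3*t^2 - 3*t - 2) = t^3 + 2*t^2 + 3*t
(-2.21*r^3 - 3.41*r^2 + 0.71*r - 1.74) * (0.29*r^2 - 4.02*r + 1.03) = -0.6409*r^5 + 7.8953*r^4 + 11.6378*r^3 - 6.8711*r^2 + 7.7261*r - 1.7922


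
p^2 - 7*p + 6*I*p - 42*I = (p - 7)*(p + 6*I)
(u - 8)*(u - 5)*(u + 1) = u^3 - 12*u^2 + 27*u + 40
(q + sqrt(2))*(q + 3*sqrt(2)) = q^2 + 4*sqrt(2)*q + 6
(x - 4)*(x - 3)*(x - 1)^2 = x^4 - 9*x^3 + 27*x^2 - 31*x + 12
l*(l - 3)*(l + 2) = l^3 - l^2 - 6*l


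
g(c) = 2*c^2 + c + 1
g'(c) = 4*c + 1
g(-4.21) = 32.24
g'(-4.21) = -15.84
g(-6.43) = 77.26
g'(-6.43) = -24.72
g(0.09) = 1.11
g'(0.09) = 1.36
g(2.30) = 13.88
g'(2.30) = 10.20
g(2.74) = 18.76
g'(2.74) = 11.96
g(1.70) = 8.48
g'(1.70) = 7.80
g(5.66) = 70.73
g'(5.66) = 23.64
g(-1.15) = 2.50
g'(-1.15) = -3.60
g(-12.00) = 277.00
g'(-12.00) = -47.00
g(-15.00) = 436.00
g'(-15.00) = -59.00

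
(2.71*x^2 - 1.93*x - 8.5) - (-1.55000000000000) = 2.71*x^2 - 1.93*x - 6.95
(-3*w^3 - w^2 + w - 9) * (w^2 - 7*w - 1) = -3*w^5 + 20*w^4 + 11*w^3 - 15*w^2 + 62*w + 9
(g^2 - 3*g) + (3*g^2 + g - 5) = 4*g^2 - 2*g - 5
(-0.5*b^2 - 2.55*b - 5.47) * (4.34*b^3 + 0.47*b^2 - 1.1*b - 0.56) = -2.17*b^5 - 11.302*b^4 - 24.3883*b^3 + 0.5141*b^2 + 7.445*b + 3.0632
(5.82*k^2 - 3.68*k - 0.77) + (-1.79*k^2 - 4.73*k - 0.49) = 4.03*k^2 - 8.41*k - 1.26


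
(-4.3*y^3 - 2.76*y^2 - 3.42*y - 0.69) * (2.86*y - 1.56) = -12.298*y^4 - 1.1856*y^3 - 5.4756*y^2 + 3.3618*y + 1.0764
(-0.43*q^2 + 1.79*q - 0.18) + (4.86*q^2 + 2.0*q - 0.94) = 4.43*q^2 + 3.79*q - 1.12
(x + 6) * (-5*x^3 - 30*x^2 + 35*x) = -5*x^4 - 60*x^3 - 145*x^2 + 210*x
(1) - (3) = -2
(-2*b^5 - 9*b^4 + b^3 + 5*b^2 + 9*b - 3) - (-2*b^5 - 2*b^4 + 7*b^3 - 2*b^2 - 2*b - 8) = -7*b^4 - 6*b^3 + 7*b^2 + 11*b + 5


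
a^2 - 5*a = a*(a - 5)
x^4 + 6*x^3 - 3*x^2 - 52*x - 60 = (x - 3)*(x + 2)^2*(x + 5)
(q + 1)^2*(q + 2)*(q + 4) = q^4 + 8*q^3 + 21*q^2 + 22*q + 8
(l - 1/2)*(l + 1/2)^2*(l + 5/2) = l^4 + 3*l^3 + l^2 - 3*l/4 - 5/16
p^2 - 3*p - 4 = (p - 4)*(p + 1)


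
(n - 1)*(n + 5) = n^2 + 4*n - 5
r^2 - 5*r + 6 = (r - 3)*(r - 2)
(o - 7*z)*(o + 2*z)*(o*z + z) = o^3*z - 5*o^2*z^2 + o^2*z - 14*o*z^3 - 5*o*z^2 - 14*z^3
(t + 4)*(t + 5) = t^2 + 9*t + 20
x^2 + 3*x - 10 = (x - 2)*(x + 5)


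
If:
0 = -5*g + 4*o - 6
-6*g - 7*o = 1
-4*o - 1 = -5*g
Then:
No Solution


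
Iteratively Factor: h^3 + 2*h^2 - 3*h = (h + 3)*(h^2 - h) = h*(h + 3)*(h - 1)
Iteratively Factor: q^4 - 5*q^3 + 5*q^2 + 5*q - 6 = (q - 1)*(q^3 - 4*q^2 + q + 6) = (q - 2)*(q - 1)*(q^2 - 2*q - 3) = (q - 3)*(q - 2)*(q - 1)*(q + 1)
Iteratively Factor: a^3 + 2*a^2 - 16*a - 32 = (a - 4)*(a^2 + 6*a + 8) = (a - 4)*(a + 2)*(a + 4)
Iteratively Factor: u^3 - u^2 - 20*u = (u - 5)*(u^2 + 4*u) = (u - 5)*(u + 4)*(u)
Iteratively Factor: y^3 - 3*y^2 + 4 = (y - 2)*(y^2 - y - 2) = (y - 2)^2*(y + 1)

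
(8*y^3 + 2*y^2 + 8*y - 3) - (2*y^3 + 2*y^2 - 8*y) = 6*y^3 + 16*y - 3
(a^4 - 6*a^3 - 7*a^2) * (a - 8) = a^5 - 14*a^4 + 41*a^3 + 56*a^2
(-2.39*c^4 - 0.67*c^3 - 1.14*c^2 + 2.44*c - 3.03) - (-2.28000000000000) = -2.39*c^4 - 0.67*c^3 - 1.14*c^2 + 2.44*c - 0.75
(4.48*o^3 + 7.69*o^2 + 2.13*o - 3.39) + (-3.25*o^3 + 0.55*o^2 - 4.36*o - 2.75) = 1.23*o^3 + 8.24*o^2 - 2.23*o - 6.14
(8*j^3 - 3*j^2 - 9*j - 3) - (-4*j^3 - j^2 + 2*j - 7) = 12*j^3 - 2*j^2 - 11*j + 4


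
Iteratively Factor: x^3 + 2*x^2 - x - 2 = (x + 1)*(x^2 + x - 2) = (x - 1)*(x + 1)*(x + 2)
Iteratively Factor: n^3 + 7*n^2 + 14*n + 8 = (n + 4)*(n^2 + 3*n + 2) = (n + 2)*(n + 4)*(n + 1)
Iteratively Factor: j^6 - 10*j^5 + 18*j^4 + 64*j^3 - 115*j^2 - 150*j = (j + 1)*(j^5 - 11*j^4 + 29*j^3 + 35*j^2 - 150*j) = (j - 5)*(j + 1)*(j^4 - 6*j^3 - j^2 + 30*j) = (j - 5)^2*(j + 1)*(j^3 - j^2 - 6*j) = (j - 5)^2*(j + 1)*(j + 2)*(j^2 - 3*j) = (j - 5)^2*(j - 3)*(j + 1)*(j + 2)*(j)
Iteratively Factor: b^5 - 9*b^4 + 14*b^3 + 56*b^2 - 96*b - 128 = (b + 1)*(b^4 - 10*b^3 + 24*b^2 + 32*b - 128) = (b + 1)*(b + 2)*(b^3 - 12*b^2 + 48*b - 64) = (b - 4)*(b + 1)*(b + 2)*(b^2 - 8*b + 16) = (b - 4)^2*(b + 1)*(b + 2)*(b - 4)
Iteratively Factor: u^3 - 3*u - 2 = (u + 1)*(u^2 - u - 2) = (u + 1)^2*(u - 2)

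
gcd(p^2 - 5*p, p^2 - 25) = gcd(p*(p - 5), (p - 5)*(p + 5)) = p - 5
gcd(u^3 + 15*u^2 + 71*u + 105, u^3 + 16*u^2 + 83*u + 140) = u^2 + 12*u + 35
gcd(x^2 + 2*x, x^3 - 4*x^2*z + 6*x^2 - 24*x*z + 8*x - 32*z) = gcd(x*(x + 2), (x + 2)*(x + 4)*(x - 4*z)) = x + 2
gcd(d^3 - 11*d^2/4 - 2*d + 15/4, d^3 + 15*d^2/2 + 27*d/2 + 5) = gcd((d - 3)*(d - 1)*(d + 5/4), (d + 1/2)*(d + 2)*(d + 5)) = 1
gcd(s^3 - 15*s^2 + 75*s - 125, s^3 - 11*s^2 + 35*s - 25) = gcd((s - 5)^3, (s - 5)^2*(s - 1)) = s^2 - 10*s + 25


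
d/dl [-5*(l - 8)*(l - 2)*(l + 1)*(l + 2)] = -20*l^3 + 105*l^2 + 120*l - 140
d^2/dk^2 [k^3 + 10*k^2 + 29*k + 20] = 6*k + 20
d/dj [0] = 0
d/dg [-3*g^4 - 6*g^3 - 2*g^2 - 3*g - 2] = -12*g^3 - 18*g^2 - 4*g - 3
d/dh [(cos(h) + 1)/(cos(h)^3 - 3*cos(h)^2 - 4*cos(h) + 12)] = 2*(cos(h)^3 - 3*cos(h) - 8)*sin(h)/((cos(h) - 3)^2*(cos(h) - 2)^2*(cos(h) + 2)^2)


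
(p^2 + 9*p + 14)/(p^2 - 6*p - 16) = (p + 7)/(p - 8)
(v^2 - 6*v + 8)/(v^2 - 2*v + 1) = (v^2 - 6*v + 8)/(v^2 - 2*v + 1)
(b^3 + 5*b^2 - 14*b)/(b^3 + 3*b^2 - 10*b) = (b + 7)/(b + 5)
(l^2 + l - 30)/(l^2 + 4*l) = (l^2 + l - 30)/(l*(l + 4))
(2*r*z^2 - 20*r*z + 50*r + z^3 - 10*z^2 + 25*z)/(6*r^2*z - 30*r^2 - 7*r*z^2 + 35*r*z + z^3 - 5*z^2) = (2*r*z - 10*r + z^2 - 5*z)/(6*r^2 - 7*r*z + z^2)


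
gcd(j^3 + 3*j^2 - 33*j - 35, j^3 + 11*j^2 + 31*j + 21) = j^2 + 8*j + 7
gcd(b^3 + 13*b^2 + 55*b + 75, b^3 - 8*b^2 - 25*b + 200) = b + 5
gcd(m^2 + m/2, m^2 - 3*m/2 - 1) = m + 1/2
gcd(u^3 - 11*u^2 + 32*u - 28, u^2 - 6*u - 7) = u - 7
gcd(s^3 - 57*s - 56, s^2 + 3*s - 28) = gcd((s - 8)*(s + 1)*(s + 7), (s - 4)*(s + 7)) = s + 7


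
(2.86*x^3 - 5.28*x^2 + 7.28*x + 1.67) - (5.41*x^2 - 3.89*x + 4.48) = 2.86*x^3 - 10.69*x^2 + 11.17*x - 2.81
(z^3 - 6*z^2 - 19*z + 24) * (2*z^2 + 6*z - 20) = 2*z^5 - 6*z^4 - 94*z^3 + 54*z^2 + 524*z - 480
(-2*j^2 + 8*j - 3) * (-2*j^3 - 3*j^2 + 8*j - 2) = 4*j^5 - 10*j^4 - 34*j^3 + 77*j^2 - 40*j + 6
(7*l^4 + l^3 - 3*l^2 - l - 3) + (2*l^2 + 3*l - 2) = 7*l^4 + l^3 - l^2 + 2*l - 5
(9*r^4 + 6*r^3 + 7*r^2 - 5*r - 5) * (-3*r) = -27*r^5 - 18*r^4 - 21*r^3 + 15*r^2 + 15*r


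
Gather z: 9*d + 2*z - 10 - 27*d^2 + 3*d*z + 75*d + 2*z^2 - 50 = -27*d^2 + 84*d + 2*z^2 + z*(3*d + 2) - 60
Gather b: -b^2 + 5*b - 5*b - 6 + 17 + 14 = 25 - b^2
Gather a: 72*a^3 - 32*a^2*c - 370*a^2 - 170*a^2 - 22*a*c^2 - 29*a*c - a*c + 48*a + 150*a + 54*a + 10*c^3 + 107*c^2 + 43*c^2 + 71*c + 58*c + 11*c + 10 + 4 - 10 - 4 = 72*a^3 + a^2*(-32*c - 540) + a*(-22*c^2 - 30*c + 252) + 10*c^3 + 150*c^2 + 140*c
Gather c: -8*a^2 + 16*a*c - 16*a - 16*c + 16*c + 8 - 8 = -8*a^2 + 16*a*c - 16*a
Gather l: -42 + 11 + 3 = -28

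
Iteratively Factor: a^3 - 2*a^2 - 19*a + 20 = (a - 5)*(a^2 + 3*a - 4) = (a - 5)*(a - 1)*(a + 4)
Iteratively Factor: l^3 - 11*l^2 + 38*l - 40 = (l - 5)*(l^2 - 6*l + 8) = (l - 5)*(l - 2)*(l - 4)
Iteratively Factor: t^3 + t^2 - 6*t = (t + 3)*(t^2 - 2*t) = (t - 2)*(t + 3)*(t)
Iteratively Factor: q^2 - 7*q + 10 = (q - 5)*(q - 2)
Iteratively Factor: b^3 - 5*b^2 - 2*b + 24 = (b + 2)*(b^2 - 7*b + 12) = (b - 3)*(b + 2)*(b - 4)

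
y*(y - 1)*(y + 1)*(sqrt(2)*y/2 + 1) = sqrt(2)*y^4/2 + y^3 - sqrt(2)*y^2/2 - y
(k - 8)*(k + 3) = k^2 - 5*k - 24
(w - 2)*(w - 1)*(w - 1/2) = w^3 - 7*w^2/2 + 7*w/2 - 1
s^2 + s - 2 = (s - 1)*(s + 2)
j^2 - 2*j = j*(j - 2)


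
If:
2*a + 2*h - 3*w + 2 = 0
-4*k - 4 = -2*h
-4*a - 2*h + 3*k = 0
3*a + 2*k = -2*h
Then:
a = -20/21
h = 34/21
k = -4/21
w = 10/9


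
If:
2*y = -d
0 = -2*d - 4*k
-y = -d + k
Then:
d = 0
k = 0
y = 0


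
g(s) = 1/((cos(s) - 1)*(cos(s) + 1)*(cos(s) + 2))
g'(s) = sin(s)/((cos(s) - 1)*(cos(s) + 1)*(cos(s) + 2)^2) + sin(s)/((cos(s) - 1)*(cos(s) + 1)^2*(cos(s) + 2)) + sin(s)/((cos(s) - 1)^2*(cos(s) + 1)*(cos(s) + 2)) = (-3 + 4*cos(s)/sin(s)^2 + 2/sin(s)^2)/((cos(s) + 2)^2*sin(s))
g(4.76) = -0.49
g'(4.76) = 0.19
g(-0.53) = -1.37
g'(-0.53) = -4.42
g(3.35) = -22.87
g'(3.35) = 220.87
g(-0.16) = -13.19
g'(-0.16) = -162.75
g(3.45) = -10.36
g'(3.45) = 68.07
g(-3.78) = -2.35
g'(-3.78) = -7.51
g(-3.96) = -1.43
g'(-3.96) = -3.46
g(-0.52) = -1.41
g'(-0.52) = -4.69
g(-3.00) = -49.72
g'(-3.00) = 704.49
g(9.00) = -5.41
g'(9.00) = -25.96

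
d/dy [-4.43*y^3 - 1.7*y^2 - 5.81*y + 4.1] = -13.29*y^2 - 3.4*y - 5.81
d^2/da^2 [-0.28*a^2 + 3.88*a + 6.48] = -0.560000000000000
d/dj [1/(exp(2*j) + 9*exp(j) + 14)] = (-2*exp(j) - 9)*exp(j)/(exp(2*j) + 9*exp(j) + 14)^2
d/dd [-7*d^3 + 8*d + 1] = 8 - 21*d^2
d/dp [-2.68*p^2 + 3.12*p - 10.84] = 3.12 - 5.36*p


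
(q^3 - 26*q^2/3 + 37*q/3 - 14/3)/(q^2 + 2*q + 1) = (3*q^3 - 26*q^2 + 37*q - 14)/(3*(q^2 + 2*q + 1))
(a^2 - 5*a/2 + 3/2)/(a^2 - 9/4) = 2*(a - 1)/(2*a + 3)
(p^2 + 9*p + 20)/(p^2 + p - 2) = (p^2 + 9*p + 20)/(p^2 + p - 2)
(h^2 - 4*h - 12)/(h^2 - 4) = (h - 6)/(h - 2)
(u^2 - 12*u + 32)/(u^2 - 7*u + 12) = (u - 8)/(u - 3)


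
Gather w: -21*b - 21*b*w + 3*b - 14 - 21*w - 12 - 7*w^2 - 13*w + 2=-18*b - 7*w^2 + w*(-21*b - 34) - 24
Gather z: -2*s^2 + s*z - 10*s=-2*s^2 + s*z - 10*s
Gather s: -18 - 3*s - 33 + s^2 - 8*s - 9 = s^2 - 11*s - 60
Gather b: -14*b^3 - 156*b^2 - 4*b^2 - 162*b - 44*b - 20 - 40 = -14*b^3 - 160*b^2 - 206*b - 60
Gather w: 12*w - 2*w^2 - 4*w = -2*w^2 + 8*w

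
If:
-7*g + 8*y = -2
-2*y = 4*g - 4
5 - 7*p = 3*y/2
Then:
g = 18/23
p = 100/161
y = 10/23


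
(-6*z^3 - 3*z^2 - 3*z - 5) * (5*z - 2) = -30*z^4 - 3*z^3 - 9*z^2 - 19*z + 10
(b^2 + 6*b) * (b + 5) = b^3 + 11*b^2 + 30*b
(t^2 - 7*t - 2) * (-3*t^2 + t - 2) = -3*t^4 + 22*t^3 - 3*t^2 + 12*t + 4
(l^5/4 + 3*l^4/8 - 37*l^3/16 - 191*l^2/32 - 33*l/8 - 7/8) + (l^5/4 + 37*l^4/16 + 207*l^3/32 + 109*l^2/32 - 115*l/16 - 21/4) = l^5/2 + 43*l^4/16 + 133*l^3/32 - 41*l^2/16 - 181*l/16 - 49/8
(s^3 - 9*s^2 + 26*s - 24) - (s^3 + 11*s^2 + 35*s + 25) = -20*s^2 - 9*s - 49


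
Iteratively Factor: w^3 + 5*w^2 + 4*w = (w + 4)*(w^2 + w) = (w + 1)*(w + 4)*(w)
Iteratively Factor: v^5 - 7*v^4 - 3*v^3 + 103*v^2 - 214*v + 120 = (v - 1)*(v^4 - 6*v^3 - 9*v^2 + 94*v - 120) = (v - 1)*(v + 4)*(v^3 - 10*v^2 + 31*v - 30) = (v - 5)*(v - 1)*(v + 4)*(v^2 - 5*v + 6) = (v - 5)*(v - 2)*(v - 1)*(v + 4)*(v - 3)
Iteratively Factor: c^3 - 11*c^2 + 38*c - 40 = (c - 4)*(c^2 - 7*c + 10) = (c - 5)*(c - 4)*(c - 2)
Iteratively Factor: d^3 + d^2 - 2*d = (d)*(d^2 + d - 2) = d*(d - 1)*(d + 2)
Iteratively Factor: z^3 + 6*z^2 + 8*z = (z)*(z^2 + 6*z + 8) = z*(z + 2)*(z + 4)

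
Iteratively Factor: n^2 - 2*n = (n)*(n - 2)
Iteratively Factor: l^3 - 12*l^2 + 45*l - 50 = (l - 5)*(l^2 - 7*l + 10) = (l - 5)*(l - 2)*(l - 5)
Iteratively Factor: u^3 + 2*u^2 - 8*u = (u + 4)*(u^2 - 2*u) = u*(u + 4)*(u - 2)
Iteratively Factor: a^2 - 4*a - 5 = (a - 5)*(a + 1)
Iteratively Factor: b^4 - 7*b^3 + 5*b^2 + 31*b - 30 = (b + 2)*(b^3 - 9*b^2 + 23*b - 15) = (b - 5)*(b + 2)*(b^2 - 4*b + 3) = (b - 5)*(b - 3)*(b + 2)*(b - 1)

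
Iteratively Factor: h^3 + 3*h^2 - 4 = (h - 1)*(h^2 + 4*h + 4) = (h - 1)*(h + 2)*(h + 2)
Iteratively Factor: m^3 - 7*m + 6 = (m - 2)*(m^2 + 2*m - 3) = (m - 2)*(m - 1)*(m + 3)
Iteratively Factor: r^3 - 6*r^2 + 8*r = (r - 4)*(r^2 - 2*r) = r*(r - 4)*(r - 2)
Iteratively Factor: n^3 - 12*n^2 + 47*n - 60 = (n - 5)*(n^2 - 7*n + 12) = (n - 5)*(n - 4)*(n - 3)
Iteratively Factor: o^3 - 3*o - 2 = (o + 1)*(o^2 - o - 2) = (o - 2)*(o + 1)*(o + 1)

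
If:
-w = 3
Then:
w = -3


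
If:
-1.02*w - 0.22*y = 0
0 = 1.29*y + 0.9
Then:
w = 0.15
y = -0.70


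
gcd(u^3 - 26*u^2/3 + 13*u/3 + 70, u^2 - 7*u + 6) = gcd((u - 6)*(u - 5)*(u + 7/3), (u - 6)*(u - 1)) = u - 6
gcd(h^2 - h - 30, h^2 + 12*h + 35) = h + 5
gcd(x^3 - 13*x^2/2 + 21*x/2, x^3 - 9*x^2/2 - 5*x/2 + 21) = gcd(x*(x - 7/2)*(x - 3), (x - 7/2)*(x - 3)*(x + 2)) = x^2 - 13*x/2 + 21/2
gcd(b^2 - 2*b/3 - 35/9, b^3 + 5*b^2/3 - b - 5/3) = b + 5/3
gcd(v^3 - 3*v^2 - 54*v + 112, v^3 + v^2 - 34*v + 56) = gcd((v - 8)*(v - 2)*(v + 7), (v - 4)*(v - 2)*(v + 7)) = v^2 + 5*v - 14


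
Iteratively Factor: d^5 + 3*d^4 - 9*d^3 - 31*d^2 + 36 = (d - 3)*(d^4 + 6*d^3 + 9*d^2 - 4*d - 12) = (d - 3)*(d - 1)*(d^3 + 7*d^2 + 16*d + 12) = (d - 3)*(d - 1)*(d + 2)*(d^2 + 5*d + 6) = (d - 3)*(d - 1)*(d + 2)^2*(d + 3)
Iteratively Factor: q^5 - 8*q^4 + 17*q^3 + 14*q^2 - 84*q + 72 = (q - 2)*(q^4 - 6*q^3 + 5*q^2 + 24*q - 36) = (q - 2)*(q + 2)*(q^3 - 8*q^2 + 21*q - 18) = (q - 3)*(q - 2)*(q + 2)*(q^2 - 5*q + 6) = (q - 3)*(q - 2)^2*(q + 2)*(q - 3)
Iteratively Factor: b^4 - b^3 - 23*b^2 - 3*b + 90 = (b - 2)*(b^3 + b^2 - 21*b - 45) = (b - 2)*(b + 3)*(b^2 - 2*b - 15) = (b - 2)*(b + 3)^2*(b - 5)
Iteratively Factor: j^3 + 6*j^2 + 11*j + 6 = (j + 3)*(j^2 + 3*j + 2) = (j + 1)*(j + 3)*(j + 2)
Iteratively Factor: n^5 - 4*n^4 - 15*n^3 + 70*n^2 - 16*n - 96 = (n - 3)*(n^4 - n^3 - 18*n^2 + 16*n + 32) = (n - 3)*(n + 4)*(n^3 - 5*n^2 + 2*n + 8) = (n - 4)*(n - 3)*(n + 4)*(n^2 - n - 2) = (n - 4)*(n - 3)*(n - 2)*(n + 4)*(n + 1)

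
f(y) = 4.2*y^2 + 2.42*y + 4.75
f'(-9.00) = -73.18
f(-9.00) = 323.17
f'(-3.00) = -22.78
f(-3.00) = 35.29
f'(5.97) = 52.57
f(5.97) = 168.89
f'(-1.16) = -7.32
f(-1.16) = 7.59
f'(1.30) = 13.34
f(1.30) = 14.99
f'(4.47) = 39.97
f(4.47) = 99.49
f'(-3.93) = -30.59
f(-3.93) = 60.11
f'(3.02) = 27.79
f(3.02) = 50.36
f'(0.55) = 7.04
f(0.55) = 7.35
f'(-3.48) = -26.81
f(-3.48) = 47.19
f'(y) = 8.4*y + 2.42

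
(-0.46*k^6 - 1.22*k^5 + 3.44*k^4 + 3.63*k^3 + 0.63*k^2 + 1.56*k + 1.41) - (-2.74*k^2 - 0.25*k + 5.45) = -0.46*k^6 - 1.22*k^5 + 3.44*k^4 + 3.63*k^3 + 3.37*k^2 + 1.81*k - 4.04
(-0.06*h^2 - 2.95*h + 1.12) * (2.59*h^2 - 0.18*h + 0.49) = -0.1554*h^4 - 7.6297*h^3 + 3.4024*h^2 - 1.6471*h + 0.5488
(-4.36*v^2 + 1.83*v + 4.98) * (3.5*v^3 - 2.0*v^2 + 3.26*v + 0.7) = -15.26*v^5 + 15.125*v^4 - 0.4436*v^3 - 7.0462*v^2 + 17.5158*v + 3.486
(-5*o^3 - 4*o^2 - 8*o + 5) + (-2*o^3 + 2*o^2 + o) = -7*o^3 - 2*o^2 - 7*o + 5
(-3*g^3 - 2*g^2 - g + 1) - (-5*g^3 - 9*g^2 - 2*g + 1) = 2*g^3 + 7*g^2 + g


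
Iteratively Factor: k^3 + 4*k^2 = (k)*(k^2 + 4*k) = k*(k + 4)*(k)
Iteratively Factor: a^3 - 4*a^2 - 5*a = (a - 5)*(a^2 + a) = (a - 5)*(a + 1)*(a)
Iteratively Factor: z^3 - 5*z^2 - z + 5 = (z - 5)*(z^2 - 1) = (z - 5)*(z + 1)*(z - 1)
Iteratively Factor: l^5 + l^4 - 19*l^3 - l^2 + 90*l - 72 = (l - 2)*(l^4 + 3*l^3 - 13*l^2 - 27*l + 36) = (l - 2)*(l + 4)*(l^3 - l^2 - 9*l + 9) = (l - 2)*(l + 3)*(l + 4)*(l^2 - 4*l + 3) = (l - 3)*(l - 2)*(l + 3)*(l + 4)*(l - 1)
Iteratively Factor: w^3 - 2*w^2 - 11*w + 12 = (w - 4)*(w^2 + 2*w - 3) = (w - 4)*(w + 3)*(w - 1)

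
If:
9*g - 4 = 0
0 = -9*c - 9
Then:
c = -1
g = 4/9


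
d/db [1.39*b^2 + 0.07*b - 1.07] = 2.78*b + 0.07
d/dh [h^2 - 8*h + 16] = 2*h - 8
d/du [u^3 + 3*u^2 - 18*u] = 3*u^2 + 6*u - 18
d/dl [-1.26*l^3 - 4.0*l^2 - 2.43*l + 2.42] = -3.78*l^2 - 8.0*l - 2.43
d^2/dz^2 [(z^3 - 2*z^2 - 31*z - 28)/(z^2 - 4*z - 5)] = -36/(z^3 - 15*z^2 + 75*z - 125)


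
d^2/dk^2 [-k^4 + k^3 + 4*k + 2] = 6*k*(1 - 2*k)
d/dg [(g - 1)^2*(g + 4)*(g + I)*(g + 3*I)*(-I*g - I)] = -6*I*g^5 + g^4*(20 - 15*I) + g^3*(48 + 32*I) + g^2*(-60 + 36*I) + g*(-24 - 38*I) + 16 - 9*I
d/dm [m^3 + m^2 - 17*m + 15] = 3*m^2 + 2*m - 17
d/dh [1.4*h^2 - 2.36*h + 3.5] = 2.8*h - 2.36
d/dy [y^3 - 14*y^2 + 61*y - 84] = 3*y^2 - 28*y + 61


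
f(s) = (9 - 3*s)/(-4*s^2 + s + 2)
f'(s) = (9 - 3*s)*(8*s - 1)/(-4*s^2 + s + 2)^2 - 3/(-4*s^2 + s + 2)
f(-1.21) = -2.49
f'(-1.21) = -4.66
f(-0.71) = -15.32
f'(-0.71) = -136.77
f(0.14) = 4.16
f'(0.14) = -1.21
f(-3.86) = -0.33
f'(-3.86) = -0.12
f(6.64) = 0.07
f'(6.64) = -0.00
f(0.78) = 19.23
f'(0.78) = 282.18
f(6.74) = 0.06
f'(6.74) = -0.00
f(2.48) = -0.08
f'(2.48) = 0.22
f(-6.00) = -0.18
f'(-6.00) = -0.04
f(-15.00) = -0.06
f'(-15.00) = 0.00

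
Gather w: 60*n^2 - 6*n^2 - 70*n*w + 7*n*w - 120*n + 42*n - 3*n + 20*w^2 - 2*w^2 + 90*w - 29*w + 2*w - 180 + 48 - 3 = 54*n^2 - 81*n + 18*w^2 + w*(63 - 63*n) - 135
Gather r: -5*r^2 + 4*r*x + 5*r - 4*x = -5*r^2 + r*(4*x + 5) - 4*x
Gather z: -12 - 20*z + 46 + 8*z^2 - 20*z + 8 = 8*z^2 - 40*z + 42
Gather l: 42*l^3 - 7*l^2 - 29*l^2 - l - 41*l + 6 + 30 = 42*l^3 - 36*l^2 - 42*l + 36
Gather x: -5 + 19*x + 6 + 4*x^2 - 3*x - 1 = 4*x^2 + 16*x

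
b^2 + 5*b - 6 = (b - 1)*(b + 6)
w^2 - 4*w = w*(w - 4)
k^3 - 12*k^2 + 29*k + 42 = (k - 7)*(k - 6)*(k + 1)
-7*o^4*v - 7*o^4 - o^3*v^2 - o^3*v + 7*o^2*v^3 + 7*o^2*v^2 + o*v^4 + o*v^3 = (-o + v)*(o + v)*(7*o + v)*(o*v + o)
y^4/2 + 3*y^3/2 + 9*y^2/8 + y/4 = y*(y/2 + 1)*(y + 1/2)^2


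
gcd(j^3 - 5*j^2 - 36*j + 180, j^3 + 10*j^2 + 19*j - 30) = j + 6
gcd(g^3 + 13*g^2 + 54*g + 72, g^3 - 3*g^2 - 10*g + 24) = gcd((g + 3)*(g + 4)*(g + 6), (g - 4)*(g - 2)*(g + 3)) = g + 3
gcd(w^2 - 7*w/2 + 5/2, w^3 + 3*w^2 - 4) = w - 1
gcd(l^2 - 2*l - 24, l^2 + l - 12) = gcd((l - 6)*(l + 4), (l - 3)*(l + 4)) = l + 4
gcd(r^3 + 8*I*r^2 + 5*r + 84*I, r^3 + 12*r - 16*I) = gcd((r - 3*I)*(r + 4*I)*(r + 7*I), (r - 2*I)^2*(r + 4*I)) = r + 4*I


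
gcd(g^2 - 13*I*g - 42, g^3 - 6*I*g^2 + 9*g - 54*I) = g - 6*I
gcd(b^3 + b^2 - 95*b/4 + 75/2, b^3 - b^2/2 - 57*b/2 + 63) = b + 6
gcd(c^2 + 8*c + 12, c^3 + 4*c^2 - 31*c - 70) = c + 2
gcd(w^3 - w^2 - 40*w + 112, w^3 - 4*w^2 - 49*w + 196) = w^2 + 3*w - 28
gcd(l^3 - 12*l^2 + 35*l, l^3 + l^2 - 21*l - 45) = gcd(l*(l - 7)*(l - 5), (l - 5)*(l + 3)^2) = l - 5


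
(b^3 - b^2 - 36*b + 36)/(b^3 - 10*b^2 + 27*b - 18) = (b + 6)/(b - 3)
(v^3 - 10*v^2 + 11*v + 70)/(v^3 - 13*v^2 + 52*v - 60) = (v^2 - 5*v - 14)/(v^2 - 8*v + 12)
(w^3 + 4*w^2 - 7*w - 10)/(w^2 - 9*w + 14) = (w^2 + 6*w + 5)/(w - 7)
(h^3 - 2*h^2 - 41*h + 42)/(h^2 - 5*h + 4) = (h^2 - h - 42)/(h - 4)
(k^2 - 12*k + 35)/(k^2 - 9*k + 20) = (k - 7)/(k - 4)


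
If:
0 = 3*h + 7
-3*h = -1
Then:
No Solution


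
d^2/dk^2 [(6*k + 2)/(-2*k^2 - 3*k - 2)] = 4*(-(3*k + 1)*(4*k + 3)^2 + (18*k + 11)*(2*k^2 + 3*k + 2))/(2*k^2 + 3*k + 2)^3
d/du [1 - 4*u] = -4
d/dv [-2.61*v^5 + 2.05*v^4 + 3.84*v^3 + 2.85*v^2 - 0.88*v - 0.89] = -13.05*v^4 + 8.2*v^3 + 11.52*v^2 + 5.7*v - 0.88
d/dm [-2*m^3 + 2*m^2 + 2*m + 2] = -6*m^2 + 4*m + 2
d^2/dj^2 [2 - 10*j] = 0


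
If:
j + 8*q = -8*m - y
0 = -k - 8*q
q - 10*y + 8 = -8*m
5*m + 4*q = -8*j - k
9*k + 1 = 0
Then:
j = 3637/47088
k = -1/9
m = -331/2943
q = 1/72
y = 33499/47088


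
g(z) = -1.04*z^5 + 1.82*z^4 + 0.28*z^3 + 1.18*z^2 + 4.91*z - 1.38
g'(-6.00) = -8290.69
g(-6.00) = 10396.92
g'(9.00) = -28715.89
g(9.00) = -49127.43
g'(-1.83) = -99.53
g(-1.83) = 33.63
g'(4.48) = -1407.74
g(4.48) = -1074.21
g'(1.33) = 10.39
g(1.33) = 9.26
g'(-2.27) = -219.35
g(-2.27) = 101.29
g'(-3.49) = -1074.00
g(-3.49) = 792.43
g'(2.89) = -168.27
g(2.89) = -53.28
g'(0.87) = 9.41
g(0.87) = 4.49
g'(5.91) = -4792.88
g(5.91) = -5151.44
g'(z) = -5.2*z^4 + 7.28*z^3 + 0.84*z^2 + 2.36*z + 4.91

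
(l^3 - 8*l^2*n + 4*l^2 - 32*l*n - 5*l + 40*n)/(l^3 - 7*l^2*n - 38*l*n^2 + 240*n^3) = (l^2 + 4*l - 5)/(l^2 + l*n - 30*n^2)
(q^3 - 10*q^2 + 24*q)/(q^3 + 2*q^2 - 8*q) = (q^2 - 10*q + 24)/(q^2 + 2*q - 8)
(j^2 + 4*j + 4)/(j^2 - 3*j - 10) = (j + 2)/(j - 5)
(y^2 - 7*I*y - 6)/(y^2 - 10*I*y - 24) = (y - I)/(y - 4*I)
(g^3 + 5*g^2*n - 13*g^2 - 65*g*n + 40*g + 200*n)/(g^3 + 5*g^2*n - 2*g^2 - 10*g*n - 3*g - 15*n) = (g^2 - 13*g + 40)/(g^2 - 2*g - 3)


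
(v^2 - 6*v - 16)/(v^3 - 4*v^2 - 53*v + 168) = (v + 2)/(v^2 + 4*v - 21)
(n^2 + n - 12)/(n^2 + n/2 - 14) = 2*(n - 3)/(2*n - 7)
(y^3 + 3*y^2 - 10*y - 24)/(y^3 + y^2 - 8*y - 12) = (y + 4)/(y + 2)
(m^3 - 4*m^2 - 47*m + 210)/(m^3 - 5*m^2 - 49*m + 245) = (m - 6)/(m - 7)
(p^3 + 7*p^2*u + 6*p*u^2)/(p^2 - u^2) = p*(p + 6*u)/(p - u)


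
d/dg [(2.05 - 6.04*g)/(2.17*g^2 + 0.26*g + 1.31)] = (13.1068*g^2 - 8.897*g - 8.4454)/(4.7089*g^4 + 1.1284*g^3 + 5.753*g^2 + 0.6812*g + 1.7161)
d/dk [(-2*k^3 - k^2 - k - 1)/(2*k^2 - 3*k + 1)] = (-4*k^4 + 12*k^3 - k^2 + 2*k - 4)/(4*k^4 - 12*k^3 + 13*k^2 - 6*k + 1)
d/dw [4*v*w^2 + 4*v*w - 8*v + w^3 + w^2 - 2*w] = 8*v*w + 4*v + 3*w^2 + 2*w - 2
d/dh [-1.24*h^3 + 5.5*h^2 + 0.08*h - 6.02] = -3.72*h^2 + 11.0*h + 0.08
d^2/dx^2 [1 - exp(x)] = -exp(x)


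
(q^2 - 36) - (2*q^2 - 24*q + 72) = -q^2 + 24*q - 108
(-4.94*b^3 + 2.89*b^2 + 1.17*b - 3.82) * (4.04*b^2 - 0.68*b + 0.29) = -19.9576*b^5 + 15.0348*b^4 + 1.329*b^3 - 15.3903*b^2 + 2.9369*b - 1.1078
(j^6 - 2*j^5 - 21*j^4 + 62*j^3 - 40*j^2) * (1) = j^6 - 2*j^5 - 21*j^4 + 62*j^3 - 40*j^2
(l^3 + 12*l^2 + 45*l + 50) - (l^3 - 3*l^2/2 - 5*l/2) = 27*l^2/2 + 95*l/2 + 50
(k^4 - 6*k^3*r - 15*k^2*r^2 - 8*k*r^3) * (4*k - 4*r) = 4*k^5 - 28*k^4*r - 36*k^3*r^2 + 28*k^2*r^3 + 32*k*r^4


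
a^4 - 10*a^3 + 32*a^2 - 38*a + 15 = (a - 5)*(a - 3)*(a - 1)^2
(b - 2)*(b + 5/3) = b^2 - b/3 - 10/3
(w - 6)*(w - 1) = w^2 - 7*w + 6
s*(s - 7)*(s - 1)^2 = s^4 - 9*s^3 + 15*s^2 - 7*s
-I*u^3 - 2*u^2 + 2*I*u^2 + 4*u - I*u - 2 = (u - 1)*(u - 2*I)*(-I*u + I)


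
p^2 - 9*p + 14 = (p - 7)*(p - 2)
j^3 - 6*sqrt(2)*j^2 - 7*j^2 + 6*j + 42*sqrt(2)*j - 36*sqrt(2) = (j - 6)*(j - 1)*(j - 6*sqrt(2))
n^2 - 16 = (n - 4)*(n + 4)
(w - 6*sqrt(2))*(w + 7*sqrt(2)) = w^2 + sqrt(2)*w - 84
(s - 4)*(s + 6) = s^2 + 2*s - 24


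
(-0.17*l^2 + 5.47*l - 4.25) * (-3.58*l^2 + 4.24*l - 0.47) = 0.6086*l^4 - 20.3034*l^3 + 38.4877*l^2 - 20.5909*l + 1.9975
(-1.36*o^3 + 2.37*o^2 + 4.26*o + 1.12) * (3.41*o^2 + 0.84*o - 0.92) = -4.6376*o^5 + 6.9393*o^4 + 17.7686*o^3 + 5.2172*o^2 - 2.9784*o - 1.0304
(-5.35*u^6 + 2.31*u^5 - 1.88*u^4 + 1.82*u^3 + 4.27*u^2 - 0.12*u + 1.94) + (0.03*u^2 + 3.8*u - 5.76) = -5.35*u^6 + 2.31*u^5 - 1.88*u^4 + 1.82*u^3 + 4.3*u^2 + 3.68*u - 3.82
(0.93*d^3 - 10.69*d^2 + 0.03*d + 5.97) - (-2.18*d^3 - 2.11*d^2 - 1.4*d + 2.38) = 3.11*d^3 - 8.58*d^2 + 1.43*d + 3.59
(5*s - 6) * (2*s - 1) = 10*s^2 - 17*s + 6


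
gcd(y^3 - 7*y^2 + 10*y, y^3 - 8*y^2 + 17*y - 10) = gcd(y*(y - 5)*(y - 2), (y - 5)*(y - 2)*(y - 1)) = y^2 - 7*y + 10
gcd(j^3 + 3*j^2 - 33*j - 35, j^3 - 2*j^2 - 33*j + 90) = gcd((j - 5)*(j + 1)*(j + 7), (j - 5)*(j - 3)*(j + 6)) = j - 5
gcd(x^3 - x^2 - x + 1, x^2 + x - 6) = 1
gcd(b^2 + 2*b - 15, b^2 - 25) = b + 5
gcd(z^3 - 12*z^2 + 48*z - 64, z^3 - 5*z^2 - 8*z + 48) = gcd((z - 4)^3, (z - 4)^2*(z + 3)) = z^2 - 8*z + 16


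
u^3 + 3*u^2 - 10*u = u*(u - 2)*(u + 5)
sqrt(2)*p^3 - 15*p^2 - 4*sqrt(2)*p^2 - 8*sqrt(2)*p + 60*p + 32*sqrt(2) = (p - 4)*(p - 8*sqrt(2))*(sqrt(2)*p + 1)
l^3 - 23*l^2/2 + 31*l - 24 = (l - 8)*(l - 2)*(l - 3/2)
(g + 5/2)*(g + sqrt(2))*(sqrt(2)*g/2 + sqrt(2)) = sqrt(2)*g^3/2 + g^2 + 9*sqrt(2)*g^2/4 + 5*sqrt(2)*g/2 + 9*g/2 + 5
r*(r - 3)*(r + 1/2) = r^3 - 5*r^2/2 - 3*r/2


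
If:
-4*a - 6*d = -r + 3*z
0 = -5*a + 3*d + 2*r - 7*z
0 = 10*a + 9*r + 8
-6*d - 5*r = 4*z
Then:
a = -107/226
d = 77/678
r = -41/113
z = 32/113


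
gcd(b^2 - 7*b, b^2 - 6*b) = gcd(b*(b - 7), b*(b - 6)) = b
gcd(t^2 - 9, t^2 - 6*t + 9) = t - 3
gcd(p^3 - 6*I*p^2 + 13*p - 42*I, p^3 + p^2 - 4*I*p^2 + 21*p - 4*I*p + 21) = p^2 - 4*I*p + 21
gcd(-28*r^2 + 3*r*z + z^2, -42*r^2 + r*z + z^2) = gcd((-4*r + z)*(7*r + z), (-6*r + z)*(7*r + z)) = 7*r + z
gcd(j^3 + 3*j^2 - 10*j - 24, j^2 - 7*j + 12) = j - 3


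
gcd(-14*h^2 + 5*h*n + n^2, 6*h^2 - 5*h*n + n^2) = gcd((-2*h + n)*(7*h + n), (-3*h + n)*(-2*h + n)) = 2*h - n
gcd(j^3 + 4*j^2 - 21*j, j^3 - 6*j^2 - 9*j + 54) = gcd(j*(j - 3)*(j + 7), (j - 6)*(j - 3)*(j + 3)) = j - 3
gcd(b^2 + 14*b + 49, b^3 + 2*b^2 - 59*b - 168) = b + 7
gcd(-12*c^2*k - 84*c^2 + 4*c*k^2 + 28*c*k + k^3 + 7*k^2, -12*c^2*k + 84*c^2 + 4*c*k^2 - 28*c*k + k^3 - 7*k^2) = 12*c^2 - 4*c*k - k^2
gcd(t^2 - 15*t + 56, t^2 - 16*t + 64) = t - 8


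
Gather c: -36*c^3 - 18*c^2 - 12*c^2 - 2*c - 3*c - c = -36*c^3 - 30*c^2 - 6*c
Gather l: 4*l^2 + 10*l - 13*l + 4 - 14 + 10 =4*l^2 - 3*l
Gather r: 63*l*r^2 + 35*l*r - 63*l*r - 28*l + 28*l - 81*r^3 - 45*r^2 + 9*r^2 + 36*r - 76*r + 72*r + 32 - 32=-81*r^3 + r^2*(63*l - 36) + r*(32 - 28*l)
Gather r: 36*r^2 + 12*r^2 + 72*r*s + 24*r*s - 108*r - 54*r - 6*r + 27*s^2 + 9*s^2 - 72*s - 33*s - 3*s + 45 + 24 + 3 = 48*r^2 + r*(96*s - 168) + 36*s^2 - 108*s + 72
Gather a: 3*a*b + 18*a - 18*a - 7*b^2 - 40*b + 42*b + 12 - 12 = 3*a*b - 7*b^2 + 2*b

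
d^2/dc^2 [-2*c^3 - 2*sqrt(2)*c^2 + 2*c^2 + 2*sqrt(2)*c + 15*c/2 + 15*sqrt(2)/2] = -12*c - 4*sqrt(2) + 4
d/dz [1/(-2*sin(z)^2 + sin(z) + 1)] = (4*sin(z) - 1)*cos(z)/(sin(z) + cos(2*z))^2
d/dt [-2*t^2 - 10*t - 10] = -4*t - 10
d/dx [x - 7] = 1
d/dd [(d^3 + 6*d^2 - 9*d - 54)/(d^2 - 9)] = 1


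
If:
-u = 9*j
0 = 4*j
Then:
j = 0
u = 0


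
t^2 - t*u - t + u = (t - 1)*(t - u)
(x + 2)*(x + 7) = x^2 + 9*x + 14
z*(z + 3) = z^2 + 3*z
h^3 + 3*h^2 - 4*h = h*(h - 1)*(h + 4)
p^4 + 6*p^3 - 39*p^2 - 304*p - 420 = (p - 7)*(p + 2)*(p + 5)*(p + 6)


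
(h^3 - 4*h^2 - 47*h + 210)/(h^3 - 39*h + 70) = (h - 6)/(h - 2)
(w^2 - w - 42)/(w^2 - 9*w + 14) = (w + 6)/(w - 2)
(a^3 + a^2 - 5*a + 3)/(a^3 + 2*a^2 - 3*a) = (a - 1)/a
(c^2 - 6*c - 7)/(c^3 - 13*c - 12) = (c - 7)/(c^2 - c - 12)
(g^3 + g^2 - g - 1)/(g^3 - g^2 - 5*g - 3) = (g - 1)/(g - 3)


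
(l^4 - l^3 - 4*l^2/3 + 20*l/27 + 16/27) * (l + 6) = l^5 + 5*l^4 - 22*l^3/3 - 196*l^2/27 + 136*l/27 + 32/9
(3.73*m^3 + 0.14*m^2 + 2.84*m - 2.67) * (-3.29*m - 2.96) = -12.2717*m^4 - 11.5014*m^3 - 9.758*m^2 + 0.3779*m + 7.9032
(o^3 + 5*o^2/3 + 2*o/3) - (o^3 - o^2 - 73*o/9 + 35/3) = 8*o^2/3 + 79*o/9 - 35/3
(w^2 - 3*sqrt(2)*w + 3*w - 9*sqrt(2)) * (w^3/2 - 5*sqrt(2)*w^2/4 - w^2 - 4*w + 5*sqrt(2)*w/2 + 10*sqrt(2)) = w^5/2 - 11*sqrt(2)*w^4/4 + w^4/2 - 11*sqrt(2)*w^3/4 + w^3/2 - 9*w^2/2 + 77*sqrt(2)*w^2/2 - 105*w + 66*sqrt(2)*w - 180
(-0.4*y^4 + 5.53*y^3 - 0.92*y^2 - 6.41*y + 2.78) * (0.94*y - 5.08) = -0.376*y^5 + 7.2302*y^4 - 28.9572*y^3 - 1.3518*y^2 + 35.176*y - 14.1224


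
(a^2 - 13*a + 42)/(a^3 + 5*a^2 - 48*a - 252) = (a - 6)/(a^2 + 12*a + 36)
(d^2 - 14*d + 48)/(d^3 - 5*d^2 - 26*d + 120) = (d - 8)/(d^2 + d - 20)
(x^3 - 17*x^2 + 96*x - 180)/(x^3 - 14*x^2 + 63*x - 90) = (x - 6)/(x - 3)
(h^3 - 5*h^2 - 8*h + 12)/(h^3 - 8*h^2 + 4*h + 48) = (h - 1)/(h - 4)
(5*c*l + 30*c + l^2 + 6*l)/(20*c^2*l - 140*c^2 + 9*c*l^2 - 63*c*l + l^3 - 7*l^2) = (l + 6)/(4*c*l - 28*c + l^2 - 7*l)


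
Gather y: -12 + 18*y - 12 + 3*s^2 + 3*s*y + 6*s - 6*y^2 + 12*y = 3*s^2 + 6*s - 6*y^2 + y*(3*s + 30) - 24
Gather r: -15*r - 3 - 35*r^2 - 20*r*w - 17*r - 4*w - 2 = -35*r^2 + r*(-20*w - 32) - 4*w - 5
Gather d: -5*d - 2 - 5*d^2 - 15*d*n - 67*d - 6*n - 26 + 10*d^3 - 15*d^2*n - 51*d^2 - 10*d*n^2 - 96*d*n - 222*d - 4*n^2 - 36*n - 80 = 10*d^3 + d^2*(-15*n - 56) + d*(-10*n^2 - 111*n - 294) - 4*n^2 - 42*n - 108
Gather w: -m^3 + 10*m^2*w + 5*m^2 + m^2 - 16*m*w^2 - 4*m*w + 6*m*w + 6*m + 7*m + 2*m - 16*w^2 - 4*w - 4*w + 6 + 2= -m^3 + 6*m^2 + 15*m + w^2*(-16*m - 16) + w*(10*m^2 + 2*m - 8) + 8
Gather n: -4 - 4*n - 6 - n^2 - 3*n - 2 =-n^2 - 7*n - 12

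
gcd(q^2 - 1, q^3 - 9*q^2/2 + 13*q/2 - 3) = q - 1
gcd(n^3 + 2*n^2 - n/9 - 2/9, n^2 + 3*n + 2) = n + 2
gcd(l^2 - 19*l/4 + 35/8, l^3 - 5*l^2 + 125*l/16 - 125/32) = l - 5/4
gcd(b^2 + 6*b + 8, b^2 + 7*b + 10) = b + 2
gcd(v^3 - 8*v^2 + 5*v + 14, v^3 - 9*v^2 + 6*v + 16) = v^2 - v - 2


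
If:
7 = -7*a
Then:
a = -1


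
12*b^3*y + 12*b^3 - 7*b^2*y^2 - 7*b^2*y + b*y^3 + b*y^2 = (-4*b + y)*(-3*b + y)*(b*y + b)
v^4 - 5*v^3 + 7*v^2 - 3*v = v*(v - 3)*(v - 1)^2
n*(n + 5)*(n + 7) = n^3 + 12*n^2 + 35*n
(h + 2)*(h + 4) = h^2 + 6*h + 8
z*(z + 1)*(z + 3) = z^3 + 4*z^2 + 3*z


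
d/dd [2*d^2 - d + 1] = 4*d - 1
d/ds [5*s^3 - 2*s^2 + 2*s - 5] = 15*s^2 - 4*s + 2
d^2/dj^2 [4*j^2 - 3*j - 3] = 8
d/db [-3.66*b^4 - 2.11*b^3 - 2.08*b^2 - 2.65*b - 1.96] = -14.64*b^3 - 6.33*b^2 - 4.16*b - 2.65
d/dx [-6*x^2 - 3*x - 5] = -12*x - 3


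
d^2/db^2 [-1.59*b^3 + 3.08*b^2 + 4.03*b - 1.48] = 6.16 - 9.54*b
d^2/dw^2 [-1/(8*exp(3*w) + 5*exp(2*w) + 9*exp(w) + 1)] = (-2*(24*exp(2*w) + 10*exp(w) + 9)^2*exp(w) + (72*exp(2*w) + 20*exp(w) + 9)*(8*exp(3*w) + 5*exp(2*w) + 9*exp(w) + 1))*exp(w)/(8*exp(3*w) + 5*exp(2*w) + 9*exp(w) + 1)^3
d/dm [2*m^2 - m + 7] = 4*m - 1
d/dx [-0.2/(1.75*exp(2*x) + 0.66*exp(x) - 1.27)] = (0.7*exp(x) + 0.132)*exp(x)/(1.75*exp(2*x) + 0.66*exp(x) - 1.27)^2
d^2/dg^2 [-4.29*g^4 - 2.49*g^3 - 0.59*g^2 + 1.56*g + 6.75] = -51.48*g^2 - 14.94*g - 1.18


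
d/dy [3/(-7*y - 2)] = 21/(7*y + 2)^2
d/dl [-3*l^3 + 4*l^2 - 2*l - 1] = -9*l^2 + 8*l - 2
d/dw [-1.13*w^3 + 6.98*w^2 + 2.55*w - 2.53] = -3.39*w^2 + 13.96*w + 2.55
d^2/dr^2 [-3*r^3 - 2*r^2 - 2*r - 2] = -18*r - 4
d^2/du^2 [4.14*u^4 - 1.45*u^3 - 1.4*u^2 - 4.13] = 49.68*u^2 - 8.7*u - 2.8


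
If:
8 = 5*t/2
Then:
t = 16/5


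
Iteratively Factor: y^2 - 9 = (y + 3)*(y - 3)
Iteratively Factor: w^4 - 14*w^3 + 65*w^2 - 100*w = (w - 5)*(w^3 - 9*w^2 + 20*w) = w*(w - 5)*(w^2 - 9*w + 20) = w*(w - 5)^2*(w - 4)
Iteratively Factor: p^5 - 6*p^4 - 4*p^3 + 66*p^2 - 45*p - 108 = (p - 4)*(p^4 - 2*p^3 - 12*p^2 + 18*p + 27) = (p - 4)*(p - 3)*(p^3 + p^2 - 9*p - 9) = (p - 4)*(p - 3)^2*(p^2 + 4*p + 3) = (p - 4)*(p - 3)^2*(p + 3)*(p + 1)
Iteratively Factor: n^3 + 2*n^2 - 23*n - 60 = (n + 4)*(n^2 - 2*n - 15) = (n - 5)*(n + 4)*(n + 3)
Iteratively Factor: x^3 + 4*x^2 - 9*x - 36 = (x + 4)*(x^2 - 9) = (x + 3)*(x + 4)*(x - 3)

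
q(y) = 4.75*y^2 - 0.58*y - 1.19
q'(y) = 9.5*y - 0.58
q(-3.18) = 48.69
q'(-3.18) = -30.79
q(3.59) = 57.95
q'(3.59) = 33.52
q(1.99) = 16.47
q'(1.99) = 18.32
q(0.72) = 0.85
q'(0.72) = 6.26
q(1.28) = 5.85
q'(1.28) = 11.58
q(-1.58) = 11.58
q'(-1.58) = -15.59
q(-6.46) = 200.78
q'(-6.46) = -61.95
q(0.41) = -0.63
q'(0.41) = 3.32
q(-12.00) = 689.77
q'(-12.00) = -114.58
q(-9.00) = 388.78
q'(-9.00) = -86.08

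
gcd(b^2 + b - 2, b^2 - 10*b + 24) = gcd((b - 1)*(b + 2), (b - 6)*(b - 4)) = 1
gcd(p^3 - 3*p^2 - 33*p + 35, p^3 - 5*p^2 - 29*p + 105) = p^2 - 2*p - 35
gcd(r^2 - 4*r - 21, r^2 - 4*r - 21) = r^2 - 4*r - 21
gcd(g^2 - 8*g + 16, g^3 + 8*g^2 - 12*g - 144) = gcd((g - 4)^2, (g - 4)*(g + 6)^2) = g - 4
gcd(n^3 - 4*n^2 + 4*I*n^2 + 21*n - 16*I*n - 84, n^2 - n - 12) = n - 4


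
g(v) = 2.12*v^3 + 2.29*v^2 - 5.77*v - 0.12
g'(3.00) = 65.21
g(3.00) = 60.42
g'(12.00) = 965.03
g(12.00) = 3923.76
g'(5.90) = 242.64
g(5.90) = 480.96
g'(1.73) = 21.19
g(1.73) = 7.73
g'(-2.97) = 36.73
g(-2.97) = -18.32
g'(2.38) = 41.16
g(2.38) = 27.70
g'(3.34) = 80.48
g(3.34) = 85.15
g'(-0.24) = -6.50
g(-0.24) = 1.37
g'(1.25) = 9.89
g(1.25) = 0.39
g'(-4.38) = 96.18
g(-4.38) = -109.05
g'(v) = 6.36*v^2 + 4.58*v - 5.77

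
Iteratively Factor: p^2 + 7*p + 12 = (p + 4)*(p + 3)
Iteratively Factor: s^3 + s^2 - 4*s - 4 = (s - 2)*(s^2 + 3*s + 2) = (s - 2)*(s + 2)*(s + 1)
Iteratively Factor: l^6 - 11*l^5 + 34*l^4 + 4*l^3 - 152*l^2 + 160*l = (l - 2)*(l^5 - 9*l^4 + 16*l^3 + 36*l^2 - 80*l) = (l - 2)*(l + 2)*(l^4 - 11*l^3 + 38*l^2 - 40*l) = (l - 2)^2*(l + 2)*(l^3 - 9*l^2 + 20*l) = l*(l - 2)^2*(l + 2)*(l^2 - 9*l + 20) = l*(l - 5)*(l - 2)^2*(l + 2)*(l - 4)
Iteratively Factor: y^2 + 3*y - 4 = (y + 4)*(y - 1)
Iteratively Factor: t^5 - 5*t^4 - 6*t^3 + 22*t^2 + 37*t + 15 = (t - 3)*(t^4 - 2*t^3 - 12*t^2 - 14*t - 5) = (t - 3)*(t + 1)*(t^3 - 3*t^2 - 9*t - 5) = (t - 3)*(t + 1)^2*(t^2 - 4*t - 5) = (t - 3)*(t + 1)^3*(t - 5)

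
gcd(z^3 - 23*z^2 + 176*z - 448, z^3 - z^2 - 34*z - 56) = z - 7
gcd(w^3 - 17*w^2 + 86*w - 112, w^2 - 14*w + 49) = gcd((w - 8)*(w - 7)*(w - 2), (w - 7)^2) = w - 7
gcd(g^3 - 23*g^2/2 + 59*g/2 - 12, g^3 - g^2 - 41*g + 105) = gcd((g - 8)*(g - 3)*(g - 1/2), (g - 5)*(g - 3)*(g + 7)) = g - 3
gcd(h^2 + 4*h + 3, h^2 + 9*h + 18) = h + 3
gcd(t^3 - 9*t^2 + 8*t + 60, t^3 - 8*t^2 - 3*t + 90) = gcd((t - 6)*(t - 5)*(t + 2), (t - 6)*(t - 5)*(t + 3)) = t^2 - 11*t + 30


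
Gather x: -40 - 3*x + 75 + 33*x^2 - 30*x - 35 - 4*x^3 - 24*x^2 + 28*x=-4*x^3 + 9*x^2 - 5*x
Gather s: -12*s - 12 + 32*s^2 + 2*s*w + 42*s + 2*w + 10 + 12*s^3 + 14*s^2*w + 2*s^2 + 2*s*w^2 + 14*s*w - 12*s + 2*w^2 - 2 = 12*s^3 + s^2*(14*w + 34) + s*(2*w^2 + 16*w + 18) + 2*w^2 + 2*w - 4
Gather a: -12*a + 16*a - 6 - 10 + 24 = 4*a + 8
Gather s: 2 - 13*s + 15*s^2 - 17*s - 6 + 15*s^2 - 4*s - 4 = 30*s^2 - 34*s - 8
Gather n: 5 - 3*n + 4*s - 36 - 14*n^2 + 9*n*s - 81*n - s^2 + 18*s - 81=-14*n^2 + n*(9*s - 84) - s^2 + 22*s - 112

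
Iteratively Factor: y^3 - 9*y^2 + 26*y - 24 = (y - 4)*(y^2 - 5*y + 6) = (y - 4)*(y - 3)*(y - 2)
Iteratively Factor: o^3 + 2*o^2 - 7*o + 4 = (o - 1)*(o^2 + 3*o - 4) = (o - 1)*(o + 4)*(o - 1)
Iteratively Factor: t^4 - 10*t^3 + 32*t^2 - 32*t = (t)*(t^3 - 10*t^2 + 32*t - 32) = t*(t - 2)*(t^2 - 8*t + 16) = t*(t - 4)*(t - 2)*(t - 4)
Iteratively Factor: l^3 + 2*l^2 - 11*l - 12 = (l + 4)*(l^2 - 2*l - 3) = (l - 3)*(l + 4)*(l + 1)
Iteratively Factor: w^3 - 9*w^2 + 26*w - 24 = (w - 3)*(w^2 - 6*w + 8) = (w - 3)*(w - 2)*(w - 4)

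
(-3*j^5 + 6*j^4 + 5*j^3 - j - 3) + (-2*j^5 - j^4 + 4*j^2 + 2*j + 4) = -5*j^5 + 5*j^4 + 5*j^3 + 4*j^2 + j + 1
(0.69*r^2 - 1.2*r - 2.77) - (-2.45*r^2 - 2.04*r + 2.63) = 3.14*r^2 + 0.84*r - 5.4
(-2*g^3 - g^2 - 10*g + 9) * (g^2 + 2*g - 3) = -2*g^5 - 5*g^4 - 6*g^3 - 8*g^2 + 48*g - 27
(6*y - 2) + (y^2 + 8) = y^2 + 6*y + 6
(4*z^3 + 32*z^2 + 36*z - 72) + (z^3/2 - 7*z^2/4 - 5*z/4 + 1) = 9*z^3/2 + 121*z^2/4 + 139*z/4 - 71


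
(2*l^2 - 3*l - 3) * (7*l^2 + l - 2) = 14*l^4 - 19*l^3 - 28*l^2 + 3*l + 6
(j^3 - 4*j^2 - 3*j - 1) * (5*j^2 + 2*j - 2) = 5*j^5 - 18*j^4 - 25*j^3 - 3*j^2 + 4*j + 2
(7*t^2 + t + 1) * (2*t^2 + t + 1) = 14*t^4 + 9*t^3 + 10*t^2 + 2*t + 1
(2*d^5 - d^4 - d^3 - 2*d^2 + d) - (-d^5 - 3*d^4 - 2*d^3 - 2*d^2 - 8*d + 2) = 3*d^5 + 2*d^4 + d^3 + 9*d - 2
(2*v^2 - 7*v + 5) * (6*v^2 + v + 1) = 12*v^4 - 40*v^3 + 25*v^2 - 2*v + 5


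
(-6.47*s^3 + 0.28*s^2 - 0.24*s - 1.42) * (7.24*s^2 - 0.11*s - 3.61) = -46.8428*s^5 + 2.7389*s^4 + 21.5883*s^3 - 11.2652*s^2 + 1.0226*s + 5.1262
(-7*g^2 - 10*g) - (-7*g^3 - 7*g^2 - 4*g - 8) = 7*g^3 - 6*g + 8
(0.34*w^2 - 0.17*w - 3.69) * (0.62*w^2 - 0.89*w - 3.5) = 0.2108*w^4 - 0.408*w^3 - 3.3265*w^2 + 3.8791*w + 12.915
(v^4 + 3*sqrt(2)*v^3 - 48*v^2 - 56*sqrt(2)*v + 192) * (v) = v^5 + 3*sqrt(2)*v^4 - 48*v^3 - 56*sqrt(2)*v^2 + 192*v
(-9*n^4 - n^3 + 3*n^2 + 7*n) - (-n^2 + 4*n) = -9*n^4 - n^3 + 4*n^2 + 3*n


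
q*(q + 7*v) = q^2 + 7*q*v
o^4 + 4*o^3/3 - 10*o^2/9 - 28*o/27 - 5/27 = (o - 1)*(o + 1/3)^2*(o + 5/3)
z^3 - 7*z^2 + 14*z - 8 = (z - 4)*(z - 2)*(z - 1)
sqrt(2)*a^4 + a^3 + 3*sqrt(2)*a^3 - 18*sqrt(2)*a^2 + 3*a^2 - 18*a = a*(a - 3)*(a + 6)*(sqrt(2)*a + 1)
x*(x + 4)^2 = x^3 + 8*x^2 + 16*x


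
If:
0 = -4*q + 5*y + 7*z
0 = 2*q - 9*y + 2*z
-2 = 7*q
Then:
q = -2/7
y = -44/511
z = -52/511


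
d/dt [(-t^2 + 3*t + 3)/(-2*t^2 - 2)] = (3*t^2 + 8*t - 3)/(2*(t^4 + 2*t^2 + 1))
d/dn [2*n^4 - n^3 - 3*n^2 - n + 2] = 8*n^3 - 3*n^2 - 6*n - 1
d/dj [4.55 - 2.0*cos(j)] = 2.0*sin(j)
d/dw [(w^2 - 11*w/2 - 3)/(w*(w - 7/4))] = 12*(5*w^2 + 8*w - 7)/(w^2*(16*w^2 - 56*w + 49))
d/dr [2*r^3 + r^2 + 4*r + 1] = 6*r^2 + 2*r + 4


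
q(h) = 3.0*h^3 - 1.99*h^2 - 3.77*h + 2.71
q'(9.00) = 689.41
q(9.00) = 1994.59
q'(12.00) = 1244.47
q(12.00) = 4854.91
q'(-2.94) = 85.72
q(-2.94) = -79.64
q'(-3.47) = 118.41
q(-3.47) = -133.52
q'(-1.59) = 25.31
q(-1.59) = -8.39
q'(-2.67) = 71.02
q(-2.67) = -58.51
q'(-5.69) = 310.26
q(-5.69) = -592.93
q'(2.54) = 44.19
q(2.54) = 29.46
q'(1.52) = 10.97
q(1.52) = 2.92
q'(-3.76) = 138.43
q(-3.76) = -170.72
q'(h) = 9.0*h^2 - 3.98*h - 3.77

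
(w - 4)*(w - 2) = w^2 - 6*w + 8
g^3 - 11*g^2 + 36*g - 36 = (g - 6)*(g - 3)*(g - 2)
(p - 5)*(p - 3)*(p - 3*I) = p^3 - 8*p^2 - 3*I*p^2 + 15*p + 24*I*p - 45*I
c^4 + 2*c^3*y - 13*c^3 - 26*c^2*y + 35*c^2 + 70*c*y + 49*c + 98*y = (c - 7)^2*(c + 1)*(c + 2*y)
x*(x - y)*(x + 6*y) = x^3 + 5*x^2*y - 6*x*y^2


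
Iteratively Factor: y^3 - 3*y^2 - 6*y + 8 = (y - 4)*(y^2 + y - 2) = (y - 4)*(y - 1)*(y + 2)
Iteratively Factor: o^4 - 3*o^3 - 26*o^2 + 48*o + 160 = (o - 4)*(o^3 + o^2 - 22*o - 40) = (o - 4)*(o + 4)*(o^2 - 3*o - 10) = (o - 4)*(o + 2)*(o + 4)*(o - 5)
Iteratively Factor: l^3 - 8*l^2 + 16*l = (l - 4)*(l^2 - 4*l) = (l - 4)^2*(l)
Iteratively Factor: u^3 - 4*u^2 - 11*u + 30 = (u + 3)*(u^2 - 7*u + 10) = (u - 2)*(u + 3)*(u - 5)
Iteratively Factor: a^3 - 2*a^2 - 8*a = (a - 4)*(a^2 + 2*a) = (a - 4)*(a + 2)*(a)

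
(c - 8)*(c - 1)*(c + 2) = c^3 - 7*c^2 - 10*c + 16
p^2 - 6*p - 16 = (p - 8)*(p + 2)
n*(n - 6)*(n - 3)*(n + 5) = n^4 - 4*n^3 - 27*n^2 + 90*n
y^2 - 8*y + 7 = (y - 7)*(y - 1)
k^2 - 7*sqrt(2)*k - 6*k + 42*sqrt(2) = (k - 6)*(k - 7*sqrt(2))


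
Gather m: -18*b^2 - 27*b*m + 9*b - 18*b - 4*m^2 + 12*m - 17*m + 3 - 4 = -18*b^2 - 9*b - 4*m^2 + m*(-27*b - 5) - 1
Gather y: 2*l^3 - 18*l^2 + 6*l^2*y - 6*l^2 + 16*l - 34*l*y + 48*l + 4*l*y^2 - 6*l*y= 2*l^3 - 24*l^2 + 4*l*y^2 + 64*l + y*(6*l^2 - 40*l)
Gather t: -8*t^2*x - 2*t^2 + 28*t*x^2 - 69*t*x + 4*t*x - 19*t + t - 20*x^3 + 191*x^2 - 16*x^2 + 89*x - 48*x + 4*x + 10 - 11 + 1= t^2*(-8*x - 2) + t*(28*x^2 - 65*x - 18) - 20*x^3 + 175*x^2 + 45*x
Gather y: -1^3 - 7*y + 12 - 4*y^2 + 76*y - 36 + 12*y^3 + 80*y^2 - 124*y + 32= 12*y^3 + 76*y^2 - 55*y + 7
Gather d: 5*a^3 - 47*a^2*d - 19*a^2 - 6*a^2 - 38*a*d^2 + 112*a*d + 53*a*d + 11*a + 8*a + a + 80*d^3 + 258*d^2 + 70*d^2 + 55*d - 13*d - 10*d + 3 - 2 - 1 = 5*a^3 - 25*a^2 + 20*a + 80*d^3 + d^2*(328 - 38*a) + d*(-47*a^2 + 165*a + 32)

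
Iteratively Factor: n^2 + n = (n + 1)*(n)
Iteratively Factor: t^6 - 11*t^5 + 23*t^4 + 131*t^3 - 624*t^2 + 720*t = (t - 5)*(t^5 - 6*t^4 - 7*t^3 + 96*t^2 - 144*t) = (t - 5)*(t - 3)*(t^4 - 3*t^3 - 16*t^2 + 48*t) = (t - 5)*(t - 3)*(t + 4)*(t^3 - 7*t^2 + 12*t) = (t - 5)*(t - 4)*(t - 3)*(t + 4)*(t^2 - 3*t) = (t - 5)*(t - 4)*(t - 3)^2*(t + 4)*(t)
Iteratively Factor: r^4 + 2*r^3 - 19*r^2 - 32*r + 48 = (r + 3)*(r^3 - r^2 - 16*r + 16) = (r - 1)*(r + 3)*(r^2 - 16) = (r - 4)*(r - 1)*(r + 3)*(r + 4)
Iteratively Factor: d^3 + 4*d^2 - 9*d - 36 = (d + 4)*(d^2 - 9) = (d - 3)*(d + 4)*(d + 3)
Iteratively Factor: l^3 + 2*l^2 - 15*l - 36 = (l - 4)*(l^2 + 6*l + 9) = (l - 4)*(l + 3)*(l + 3)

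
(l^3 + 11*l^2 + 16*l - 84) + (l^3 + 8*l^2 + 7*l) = 2*l^3 + 19*l^2 + 23*l - 84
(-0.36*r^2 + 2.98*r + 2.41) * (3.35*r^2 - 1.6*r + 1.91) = -1.206*r^4 + 10.559*r^3 + 2.6179*r^2 + 1.8358*r + 4.6031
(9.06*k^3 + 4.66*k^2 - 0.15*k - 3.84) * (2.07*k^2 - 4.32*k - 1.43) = 18.7542*k^5 - 29.493*k^4 - 33.3975*k^3 - 13.9646*k^2 + 16.8033*k + 5.4912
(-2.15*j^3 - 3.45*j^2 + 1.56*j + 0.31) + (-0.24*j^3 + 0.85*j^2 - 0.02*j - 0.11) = -2.39*j^3 - 2.6*j^2 + 1.54*j + 0.2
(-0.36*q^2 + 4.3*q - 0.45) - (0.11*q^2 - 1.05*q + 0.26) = -0.47*q^2 + 5.35*q - 0.71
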